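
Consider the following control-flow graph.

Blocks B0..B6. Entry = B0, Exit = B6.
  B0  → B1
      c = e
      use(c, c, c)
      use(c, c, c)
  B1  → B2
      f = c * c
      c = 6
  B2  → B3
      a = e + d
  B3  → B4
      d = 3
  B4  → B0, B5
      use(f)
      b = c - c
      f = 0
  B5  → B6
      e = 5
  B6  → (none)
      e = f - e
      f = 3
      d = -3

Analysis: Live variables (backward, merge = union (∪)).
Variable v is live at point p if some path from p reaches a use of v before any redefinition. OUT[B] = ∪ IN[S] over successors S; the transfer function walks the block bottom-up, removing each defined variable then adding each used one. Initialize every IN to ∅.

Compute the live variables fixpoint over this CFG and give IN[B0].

Answer: {d, e}

Derivation:
Converged values:
  B0: | IN={d, e} | OUT={c, d, e}
  B1: | IN={c, d, e} | OUT={c, d, e, f}
  B2: | IN={c, d, e, f} | OUT={c, e, f}
  B3: | IN={c, e, f} | OUT={c, d, e, f}
  B4: | IN={c, d, e, f} | OUT={d, e, f}
  B5: | IN={f} | OUT={e, f}
  B6: | IN={e, f} | OUT={}

Merge at B0: OUT[B0] = IN[B1] = {c, d, e}
Applying B0's transfer function to that OUT value gives IN[B0] (row B0 above).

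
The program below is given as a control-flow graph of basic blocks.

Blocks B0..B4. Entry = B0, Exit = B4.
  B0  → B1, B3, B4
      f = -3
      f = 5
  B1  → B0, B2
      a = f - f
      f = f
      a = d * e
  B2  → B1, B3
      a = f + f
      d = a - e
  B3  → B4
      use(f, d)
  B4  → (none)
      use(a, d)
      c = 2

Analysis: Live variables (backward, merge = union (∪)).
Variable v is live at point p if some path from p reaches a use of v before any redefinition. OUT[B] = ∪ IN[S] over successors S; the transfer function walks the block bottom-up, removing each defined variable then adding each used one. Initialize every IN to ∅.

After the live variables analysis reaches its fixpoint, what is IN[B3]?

Answer: {a, d, f}

Derivation:
Fixpoint table:
  B0:   IN={a, d, e}   OUT={a, d, e, f}
  B1:   IN={d, e, f}   OUT={a, d, e, f}
  B2:   IN={e, f}   OUT={a, d, e, f}
  B3:   IN={a, d, f}   OUT={a, d}
  B4:   IN={a, d}   OUT={}

Merge at B3: OUT[B3] = IN[B4] = {a, d}
Applying B3's transfer function to that OUT value gives IN[B3] (row B3 above).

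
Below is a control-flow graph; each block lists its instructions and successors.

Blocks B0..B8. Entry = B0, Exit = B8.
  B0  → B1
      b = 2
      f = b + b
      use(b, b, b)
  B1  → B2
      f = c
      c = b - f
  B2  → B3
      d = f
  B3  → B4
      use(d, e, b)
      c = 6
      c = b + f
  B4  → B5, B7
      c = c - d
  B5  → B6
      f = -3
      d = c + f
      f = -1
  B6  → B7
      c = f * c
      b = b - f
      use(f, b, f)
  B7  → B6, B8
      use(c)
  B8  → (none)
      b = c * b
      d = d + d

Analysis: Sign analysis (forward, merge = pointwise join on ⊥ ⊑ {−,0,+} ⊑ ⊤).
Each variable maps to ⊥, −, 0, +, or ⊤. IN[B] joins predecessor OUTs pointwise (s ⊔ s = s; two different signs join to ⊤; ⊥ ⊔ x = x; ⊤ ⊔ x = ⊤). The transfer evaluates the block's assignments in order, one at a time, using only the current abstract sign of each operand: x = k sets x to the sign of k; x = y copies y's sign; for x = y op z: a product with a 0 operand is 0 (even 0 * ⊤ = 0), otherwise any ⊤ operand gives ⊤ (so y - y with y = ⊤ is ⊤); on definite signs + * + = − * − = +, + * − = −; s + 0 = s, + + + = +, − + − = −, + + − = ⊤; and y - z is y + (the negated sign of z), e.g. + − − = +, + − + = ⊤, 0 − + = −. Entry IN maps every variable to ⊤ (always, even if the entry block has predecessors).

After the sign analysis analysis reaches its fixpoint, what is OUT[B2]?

Answer: {a: ⊤, b: +, c: ⊤, d: ⊤, e: ⊤, f: ⊤}

Trace:
Fixpoint table:
  B0:   IN=(all ⊤)   OUT={b:+, f:+; rest ⊤}
  B1:   IN={b:+, f:+; rest ⊤}   OUT={b:+; rest ⊤}
  B2:   IN={b:+; rest ⊤}   OUT={b:+; rest ⊤}
  B3:   IN={b:+; rest ⊤}   OUT={b:+; rest ⊤}
  B4:   IN={b:+; rest ⊤}   OUT={b:+; rest ⊤}
  B5:   IN={b:+; rest ⊤}   OUT={b:+, f:-; rest ⊤}
  B6:   IN=(all ⊤)   OUT=(all ⊤)
  B7:   IN=(all ⊤)   OUT=(all ⊤)
  B8:   IN=(all ⊤)   OUT=(all ⊤)

Merge at B2: IN[B2] = OUT[B1] = {a: ⊤, b: +, c: ⊤, d: ⊤, e: ⊤, f: ⊤}
Applying B2's transfer function to that IN value gives OUT[B2] (row B2 above).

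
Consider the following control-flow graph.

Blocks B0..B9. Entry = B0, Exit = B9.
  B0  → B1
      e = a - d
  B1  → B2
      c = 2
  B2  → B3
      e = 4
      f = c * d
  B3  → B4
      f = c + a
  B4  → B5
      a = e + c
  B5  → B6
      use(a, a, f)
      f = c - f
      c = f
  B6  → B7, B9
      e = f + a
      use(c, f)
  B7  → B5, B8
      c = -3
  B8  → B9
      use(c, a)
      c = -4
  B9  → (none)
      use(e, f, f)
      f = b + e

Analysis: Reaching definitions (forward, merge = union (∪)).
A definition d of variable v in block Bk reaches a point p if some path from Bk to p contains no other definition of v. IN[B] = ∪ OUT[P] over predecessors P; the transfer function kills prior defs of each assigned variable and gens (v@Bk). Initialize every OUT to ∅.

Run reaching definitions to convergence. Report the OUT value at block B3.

Fixpoint table:
  B0:   IN={}   OUT={e@B0}
  B1:   IN={e@B0}   OUT={c@B1, e@B0}
  B2:   IN={c@B1, e@B0}   OUT={c@B1, e@B2, f@B2}
  B3:   IN={c@B1, e@B2, f@B2}   OUT={c@B1, e@B2, f@B3}
  B4:   IN={c@B1, e@B2, f@B3}   OUT={a@B4, c@B1, e@B2, f@B3}
  B5:   IN={a@B4, c@B1, c@B7, e@B2, e@B6, f@B3, f@B5}   OUT={a@B4, c@B5, e@B2, e@B6, f@B5}
  B6:   IN={a@B4, c@B5, e@B2, e@B6, f@B5}   OUT={a@B4, c@B5, e@B6, f@B5}
  B7:   IN={a@B4, c@B5, e@B6, f@B5}   OUT={a@B4, c@B7, e@B6, f@B5}
  B8:   IN={a@B4, c@B7, e@B6, f@B5}   OUT={a@B4, c@B8, e@B6, f@B5}
  B9:   IN={a@B4, c@B5, c@B8, e@B6, f@B5}   OUT={a@B4, c@B5, c@B8, e@B6, f@B9}

Merge at B3: IN[B3] = OUT[B2] = {c@B1, e@B2, f@B2}
Applying B3's transfer function to that IN value gives OUT[B3] (row B3 above).

Answer: {c@B1, e@B2, f@B3}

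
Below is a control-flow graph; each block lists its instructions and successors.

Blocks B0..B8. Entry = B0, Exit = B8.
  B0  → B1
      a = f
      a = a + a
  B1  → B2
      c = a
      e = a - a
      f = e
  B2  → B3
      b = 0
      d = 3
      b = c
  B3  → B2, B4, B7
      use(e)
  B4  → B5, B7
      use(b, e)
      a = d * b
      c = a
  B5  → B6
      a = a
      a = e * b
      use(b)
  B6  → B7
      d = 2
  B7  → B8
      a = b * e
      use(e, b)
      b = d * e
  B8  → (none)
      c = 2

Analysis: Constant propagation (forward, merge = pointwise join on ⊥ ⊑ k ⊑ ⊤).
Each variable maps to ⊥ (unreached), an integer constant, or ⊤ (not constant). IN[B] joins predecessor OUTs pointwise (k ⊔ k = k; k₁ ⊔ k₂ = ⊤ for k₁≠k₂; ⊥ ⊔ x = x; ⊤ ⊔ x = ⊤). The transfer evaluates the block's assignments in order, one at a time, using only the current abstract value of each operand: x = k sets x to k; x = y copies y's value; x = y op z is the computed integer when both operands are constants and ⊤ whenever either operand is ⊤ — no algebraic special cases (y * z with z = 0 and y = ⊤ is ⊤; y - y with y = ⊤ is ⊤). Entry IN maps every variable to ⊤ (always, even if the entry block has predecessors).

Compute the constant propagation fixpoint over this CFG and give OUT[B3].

Answer: {a: ⊤, b: ⊤, c: ⊤, d: 3, e: ⊤, f: ⊤}

Working:
Converged values:
  B0:  IN=(all ⊤)  OUT=(all ⊤)
  B1:  IN=(all ⊤)  OUT=(all ⊤)
  B2:  IN=(all ⊤)  OUT={d:3; rest ⊤}
  B3:  IN={d:3; rest ⊤}  OUT={d:3; rest ⊤}
  B4:  IN={d:3; rest ⊤}  OUT={d:3; rest ⊤}
  B5:  IN={d:3; rest ⊤}  OUT={d:3; rest ⊤}
  B6:  IN={d:3; rest ⊤}  OUT={d:2; rest ⊤}
  B7:  IN=(all ⊤)  OUT=(all ⊤)
  B8:  IN=(all ⊤)  OUT={c:2; rest ⊤}

Merge at B3: IN[B3] = OUT[B2] = {a: ⊤, b: ⊤, c: ⊤, d: 3, e: ⊤, f: ⊤}
Applying B3's transfer function to that IN value gives OUT[B3] (row B3 above).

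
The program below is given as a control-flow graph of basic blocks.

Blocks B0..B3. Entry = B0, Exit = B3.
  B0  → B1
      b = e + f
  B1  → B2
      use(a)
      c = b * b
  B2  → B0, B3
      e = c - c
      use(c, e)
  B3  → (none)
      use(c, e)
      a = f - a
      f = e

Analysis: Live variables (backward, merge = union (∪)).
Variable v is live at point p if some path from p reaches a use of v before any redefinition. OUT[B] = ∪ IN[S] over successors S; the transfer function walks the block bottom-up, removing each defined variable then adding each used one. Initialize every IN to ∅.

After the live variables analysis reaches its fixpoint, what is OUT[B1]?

Converged values:
  B0:   IN={a, e, f}   OUT={a, b, f}
  B1:   IN={a, b, f}   OUT={a, c, f}
  B2:   IN={a, c, f}   OUT={a, c, e, f}
  B3:   IN={a, c, e, f}   OUT={}

Merge at B1: OUT[B1] = IN[B2] = {a, c, f}

Answer: {a, c, f}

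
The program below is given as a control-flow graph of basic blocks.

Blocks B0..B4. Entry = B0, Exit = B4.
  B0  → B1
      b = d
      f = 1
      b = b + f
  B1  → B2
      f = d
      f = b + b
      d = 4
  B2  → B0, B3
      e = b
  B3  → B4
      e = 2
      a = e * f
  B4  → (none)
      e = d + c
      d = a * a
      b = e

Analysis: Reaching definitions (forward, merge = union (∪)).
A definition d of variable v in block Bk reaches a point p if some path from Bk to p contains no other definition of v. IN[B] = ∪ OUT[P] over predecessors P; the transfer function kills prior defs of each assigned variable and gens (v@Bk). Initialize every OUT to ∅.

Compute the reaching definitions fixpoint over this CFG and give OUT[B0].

Answer: {b@B0, d@B1, e@B2, f@B0}

Trace:
Converged values:
  B0: | IN={b@B0, d@B1, e@B2, f@B1} | OUT={b@B0, d@B1, e@B2, f@B0}
  B1: | IN={b@B0, d@B1, e@B2, f@B0} | OUT={b@B0, d@B1, e@B2, f@B1}
  B2: | IN={b@B0, d@B1, e@B2, f@B1} | OUT={b@B0, d@B1, e@B2, f@B1}
  B3: | IN={b@B0, d@B1, e@B2, f@B1} | OUT={a@B3, b@B0, d@B1, e@B3, f@B1}
  B4: | IN={a@B3, b@B0, d@B1, e@B3, f@B1} | OUT={a@B3, b@B4, d@B4, e@B4, f@B1}

Merge at B0 (entry node, so the boundary value {} is joined with the incoming edge(s)): IN[B0] = {} ⊔ OUT[B2] = {b@B0, d@B1, e@B2, f@B1}
Applying B0's transfer function to that IN value gives OUT[B0] (row B0 above).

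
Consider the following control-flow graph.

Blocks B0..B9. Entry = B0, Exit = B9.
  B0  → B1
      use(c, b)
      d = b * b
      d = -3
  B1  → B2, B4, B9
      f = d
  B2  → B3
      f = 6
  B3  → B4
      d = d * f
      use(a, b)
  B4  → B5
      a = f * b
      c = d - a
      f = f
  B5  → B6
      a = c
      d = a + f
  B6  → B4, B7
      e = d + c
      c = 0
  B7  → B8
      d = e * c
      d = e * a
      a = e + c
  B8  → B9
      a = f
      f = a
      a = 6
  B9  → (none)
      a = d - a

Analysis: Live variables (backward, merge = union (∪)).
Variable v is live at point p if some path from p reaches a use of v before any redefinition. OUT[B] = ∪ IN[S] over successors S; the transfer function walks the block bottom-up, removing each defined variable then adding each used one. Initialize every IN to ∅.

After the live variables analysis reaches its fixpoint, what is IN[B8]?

Answer: {d, f}

Trace:
Per-block solution:
  B0: | IN={a, b, c} | OUT={a, b, d}
  B1: | IN={a, b, d} | OUT={a, b, d, f}
  B2: | IN={a, b, d} | OUT={a, b, d, f}
  B3: | IN={a, b, d, f} | OUT={b, d, f}
  B4: | IN={b, d, f} | OUT={b, c, f}
  B5: | IN={b, c, f} | OUT={a, b, c, d, f}
  B6: | IN={a, b, c, d, f} | OUT={a, b, c, d, e, f}
  B7: | IN={a, c, e, f} | OUT={d, f}
  B8: | IN={d, f} | OUT={a, d}
  B9: | IN={a, d} | OUT={}

Merge at B8: OUT[B8] = IN[B9] = {a, d}
Applying B8's transfer function to that OUT value gives IN[B8] (row B8 above).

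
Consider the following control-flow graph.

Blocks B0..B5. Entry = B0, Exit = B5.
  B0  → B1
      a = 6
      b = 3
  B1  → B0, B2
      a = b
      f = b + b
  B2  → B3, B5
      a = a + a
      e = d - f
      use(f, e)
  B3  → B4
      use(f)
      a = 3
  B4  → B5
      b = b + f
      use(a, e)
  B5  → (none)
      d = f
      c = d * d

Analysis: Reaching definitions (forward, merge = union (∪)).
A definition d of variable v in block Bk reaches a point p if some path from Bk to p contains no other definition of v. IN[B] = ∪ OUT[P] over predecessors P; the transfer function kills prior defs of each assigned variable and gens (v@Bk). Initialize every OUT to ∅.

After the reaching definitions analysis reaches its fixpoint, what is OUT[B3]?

Converged values:
  B0: | IN={a@B1, b@B0, f@B1} | OUT={a@B0, b@B0, f@B1}
  B1: | IN={a@B0, b@B0, f@B1} | OUT={a@B1, b@B0, f@B1}
  B2: | IN={a@B1, b@B0, f@B1} | OUT={a@B2, b@B0, e@B2, f@B1}
  B3: | IN={a@B2, b@B0, e@B2, f@B1} | OUT={a@B3, b@B0, e@B2, f@B1}
  B4: | IN={a@B3, b@B0, e@B2, f@B1} | OUT={a@B3, b@B4, e@B2, f@B1}
  B5: | IN={a@B2, a@B3, b@B0, b@B4, e@B2, f@B1} | OUT={a@B2, a@B3, b@B0, b@B4, c@B5, d@B5, e@B2, f@B1}

Merge at B3: IN[B3] = OUT[B2] = {a@B2, b@B0, e@B2, f@B1}
Applying B3's transfer function to that IN value gives OUT[B3] (row B3 above).

Answer: {a@B3, b@B0, e@B2, f@B1}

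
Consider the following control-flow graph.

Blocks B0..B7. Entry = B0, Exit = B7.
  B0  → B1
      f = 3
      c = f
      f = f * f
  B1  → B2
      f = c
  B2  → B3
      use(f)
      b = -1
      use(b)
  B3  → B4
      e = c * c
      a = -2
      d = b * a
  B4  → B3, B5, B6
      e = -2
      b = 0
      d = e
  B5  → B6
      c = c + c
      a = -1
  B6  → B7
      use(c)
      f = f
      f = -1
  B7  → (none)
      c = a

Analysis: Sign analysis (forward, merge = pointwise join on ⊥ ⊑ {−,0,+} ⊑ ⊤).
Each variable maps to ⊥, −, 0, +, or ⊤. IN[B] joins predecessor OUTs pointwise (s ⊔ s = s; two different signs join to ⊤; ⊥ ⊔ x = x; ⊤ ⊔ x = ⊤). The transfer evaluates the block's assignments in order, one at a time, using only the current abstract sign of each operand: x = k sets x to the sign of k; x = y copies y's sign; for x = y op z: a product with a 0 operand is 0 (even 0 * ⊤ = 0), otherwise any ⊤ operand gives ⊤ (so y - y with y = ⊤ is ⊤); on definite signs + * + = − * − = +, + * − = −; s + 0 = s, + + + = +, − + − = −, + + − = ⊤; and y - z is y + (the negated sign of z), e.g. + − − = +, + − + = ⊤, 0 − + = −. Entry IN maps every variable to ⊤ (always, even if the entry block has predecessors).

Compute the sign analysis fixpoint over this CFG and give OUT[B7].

Answer: {a: -, b: 0, c: -, d: -, e: -, f: -}

Derivation:
Fixpoint table:
  B0:  IN=(all ⊤)  OUT={c:+, f:+; rest ⊤}
  B1:  IN={c:+, f:+; rest ⊤}  OUT={c:+, f:+; rest ⊤}
  B2:  IN={c:+, f:+; rest ⊤}  OUT={b:-, c:+, f:+; rest ⊤}
  B3:  IN={c:+, f:+; rest ⊤}  OUT={a:-, c:+, e:+, f:+; rest ⊤}
  B4:  IN={a:-, c:+, e:+, f:+; rest ⊤}  OUT={a:-, b:0, c:+, d:-, e:-, f:+; rest ⊤}
  B5:  IN={a:-, b:0, c:+, d:-, e:-, f:+; rest ⊤}  OUT={a:-, b:0, c:+, d:-, e:-, f:+; rest ⊤}
  B6:  IN={a:-, b:0, c:+, d:-, e:-, f:+; rest ⊤}  OUT={a:-, b:0, c:+, d:-, e:-, f:-; rest ⊤}
  B7:  IN={a:-, b:0, c:+, d:-, e:-, f:-; rest ⊤}  OUT={a:-, b:0, c:-, d:-, e:-, f:-; rest ⊤}

Merge at B7: IN[B7] = OUT[B6] = {a: -, b: 0, c: +, d: -, e: -, f: -}
Applying B7's transfer function to that IN value gives OUT[B7] (row B7 above).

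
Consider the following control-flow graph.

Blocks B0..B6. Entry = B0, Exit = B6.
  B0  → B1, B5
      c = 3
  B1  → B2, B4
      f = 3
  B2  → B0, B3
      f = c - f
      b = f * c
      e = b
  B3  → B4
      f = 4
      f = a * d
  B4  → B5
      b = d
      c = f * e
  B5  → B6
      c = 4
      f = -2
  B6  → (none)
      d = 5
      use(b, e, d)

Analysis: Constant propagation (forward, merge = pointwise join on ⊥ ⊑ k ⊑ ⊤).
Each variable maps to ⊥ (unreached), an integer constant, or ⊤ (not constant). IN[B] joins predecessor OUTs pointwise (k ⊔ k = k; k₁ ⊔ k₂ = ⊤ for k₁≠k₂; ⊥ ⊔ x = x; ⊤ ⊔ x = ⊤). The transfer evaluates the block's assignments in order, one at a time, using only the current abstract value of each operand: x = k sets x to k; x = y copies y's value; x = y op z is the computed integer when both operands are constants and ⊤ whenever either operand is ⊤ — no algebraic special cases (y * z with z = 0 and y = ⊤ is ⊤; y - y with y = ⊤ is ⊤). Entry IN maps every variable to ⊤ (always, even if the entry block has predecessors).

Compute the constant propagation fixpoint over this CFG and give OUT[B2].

Answer: {a: ⊤, b: 0, c: 3, d: ⊤, e: 0, f: 0}

Derivation:
Fixpoint table:
  B0:  IN=(all ⊤)  OUT={c:3; rest ⊤}
  B1:  IN={c:3; rest ⊤}  OUT={c:3, f:3; rest ⊤}
  B2:  IN={c:3, f:3; rest ⊤}  OUT={b:0, c:3, e:0, f:0; rest ⊤}
  B3:  IN={b:0, c:3, e:0, f:0; rest ⊤}  OUT={b:0, c:3, e:0; rest ⊤}
  B4:  IN={c:3; rest ⊤}  OUT=(all ⊤)
  B5:  IN=(all ⊤)  OUT={c:4, f:-2; rest ⊤}
  B6:  IN={c:4, f:-2; rest ⊤}  OUT={c:4, d:5, f:-2; rest ⊤}

Merge at B2: IN[B2] = OUT[B1] = {a: ⊤, b: ⊤, c: 3, d: ⊤, e: ⊤, f: 3}
Applying B2's transfer function to that IN value gives OUT[B2] (row B2 above).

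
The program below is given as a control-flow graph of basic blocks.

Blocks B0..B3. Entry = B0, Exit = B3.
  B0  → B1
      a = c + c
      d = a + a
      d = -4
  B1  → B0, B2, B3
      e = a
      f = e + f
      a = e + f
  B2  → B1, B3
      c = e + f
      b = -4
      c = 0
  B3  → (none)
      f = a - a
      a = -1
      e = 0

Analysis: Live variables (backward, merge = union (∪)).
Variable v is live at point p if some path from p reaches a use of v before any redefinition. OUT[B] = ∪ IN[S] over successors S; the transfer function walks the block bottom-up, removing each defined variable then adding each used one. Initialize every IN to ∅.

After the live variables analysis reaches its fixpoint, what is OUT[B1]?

Fixpoint table:
  B0:   IN={c, f}   OUT={a, c, f}
  B1:   IN={a, c, f}   OUT={a, c, e, f}
  B2:   IN={a, e, f}   OUT={a, c, f}
  B3:   IN={a}   OUT={}

Merge at B1: OUT[B1] = IN[B0] ⊔ IN[B2] ⊔ IN[B3] = {a, c, e, f}

Answer: {a, c, e, f}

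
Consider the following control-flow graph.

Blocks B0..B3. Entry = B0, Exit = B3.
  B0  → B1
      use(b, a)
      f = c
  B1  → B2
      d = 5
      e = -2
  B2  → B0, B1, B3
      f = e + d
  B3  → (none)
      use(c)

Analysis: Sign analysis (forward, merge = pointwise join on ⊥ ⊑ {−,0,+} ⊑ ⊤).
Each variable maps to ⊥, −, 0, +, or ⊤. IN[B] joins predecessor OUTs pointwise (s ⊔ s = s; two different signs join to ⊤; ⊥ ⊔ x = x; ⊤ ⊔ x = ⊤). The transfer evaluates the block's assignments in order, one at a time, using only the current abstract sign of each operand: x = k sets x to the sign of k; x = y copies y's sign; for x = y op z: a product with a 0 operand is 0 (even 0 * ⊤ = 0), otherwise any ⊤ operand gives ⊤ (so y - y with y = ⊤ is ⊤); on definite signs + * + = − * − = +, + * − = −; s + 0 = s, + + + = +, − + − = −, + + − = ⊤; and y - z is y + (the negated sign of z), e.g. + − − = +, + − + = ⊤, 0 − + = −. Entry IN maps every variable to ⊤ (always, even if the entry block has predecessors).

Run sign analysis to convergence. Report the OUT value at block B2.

Answer: {a: ⊤, b: ⊤, c: ⊤, d: +, e: -, f: ⊤}

Trace:
Fixpoint table:
  B0:   IN=(all ⊤)   OUT=(all ⊤)
  B1:   IN=(all ⊤)   OUT={d:+, e:-; rest ⊤}
  B2:   IN={d:+, e:-; rest ⊤}   OUT={d:+, e:-; rest ⊤}
  B3:   IN={d:+, e:-; rest ⊤}   OUT={d:+, e:-; rest ⊤}

Merge at B2: IN[B2] = OUT[B1] = {a: ⊤, b: ⊤, c: ⊤, d: +, e: -, f: ⊤}
Applying B2's transfer function to that IN value gives OUT[B2] (row B2 above).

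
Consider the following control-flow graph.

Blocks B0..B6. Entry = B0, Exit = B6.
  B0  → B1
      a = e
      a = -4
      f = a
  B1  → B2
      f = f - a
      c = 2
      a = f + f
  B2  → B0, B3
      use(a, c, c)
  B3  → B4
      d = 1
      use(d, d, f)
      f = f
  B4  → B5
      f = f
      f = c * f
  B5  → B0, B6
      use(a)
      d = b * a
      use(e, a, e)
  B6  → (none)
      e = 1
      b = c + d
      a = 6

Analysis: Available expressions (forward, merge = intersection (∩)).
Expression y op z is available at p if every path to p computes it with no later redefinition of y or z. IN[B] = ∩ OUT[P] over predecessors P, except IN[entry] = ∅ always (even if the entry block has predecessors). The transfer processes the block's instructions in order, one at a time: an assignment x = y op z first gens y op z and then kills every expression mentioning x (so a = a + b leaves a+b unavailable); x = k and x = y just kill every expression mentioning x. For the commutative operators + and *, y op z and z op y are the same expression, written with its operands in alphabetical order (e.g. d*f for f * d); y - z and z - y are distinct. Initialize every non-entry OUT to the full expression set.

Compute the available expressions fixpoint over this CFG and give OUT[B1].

Fixpoint table:
  B0:  IN={}  OUT={}
  B1:  IN={}  OUT={f+f}
  B2:  IN={f+f}  OUT={f+f}
  B3:  IN={f+f}  OUT={}
  B4:  IN={}  OUT={}
  B5:  IN={}  OUT={a*b}
  B6:  IN={a*b}  OUT={c+d}

Merge at B1: IN[B1] = OUT[B0] = {}
Applying B1's transfer function to that IN value gives OUT[B1] (row B1 above).

Answer: {f+f}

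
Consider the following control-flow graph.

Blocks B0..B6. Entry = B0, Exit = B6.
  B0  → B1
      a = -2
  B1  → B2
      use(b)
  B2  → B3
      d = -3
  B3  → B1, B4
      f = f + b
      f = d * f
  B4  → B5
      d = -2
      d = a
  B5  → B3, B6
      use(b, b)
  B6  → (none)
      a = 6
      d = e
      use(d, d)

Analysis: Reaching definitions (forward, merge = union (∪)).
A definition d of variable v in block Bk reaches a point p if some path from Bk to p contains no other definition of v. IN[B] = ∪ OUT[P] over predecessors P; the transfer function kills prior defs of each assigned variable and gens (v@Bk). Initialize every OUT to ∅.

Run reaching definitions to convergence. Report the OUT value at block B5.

Converged values:
  B0: | IN={} | OUT={a@B0}
  B1: | IN={a@B0, d@B2, d@B4, f@B3} | OUT={a@B0, d@B2, d@B4, f@B3}
  B2: | IN={a@B0, d@B2, d@B4, f@B3} | OUT={a@B0, d@B2, f@B3}
  B3: | IN={a@B0, d@B2, d@B4, f@B3} | OUT={a@B0, d@B2, d@B4, f@B3}
  B4: | IN={a@B0, d@B2, d@B4, f@B3} | OUT={a@B0, d@B4, f@B3}
  B5: | IN={a@B0, d@B4, f@B3} | OUT={a@B0, d@B4, f@B3}
  B6: | IN={a@B0, d@B4, f@B3} | OUT={a@B6, d@B6, f@B3}

Merge at B5: IN[B5] = OUT[B4] = {a@B0, d@B4, f@B3}
Applying B5's transfer function to that IN value gives OUT[B5] (row B5 above).

Answer: {a@B0, d@B4, f@B3}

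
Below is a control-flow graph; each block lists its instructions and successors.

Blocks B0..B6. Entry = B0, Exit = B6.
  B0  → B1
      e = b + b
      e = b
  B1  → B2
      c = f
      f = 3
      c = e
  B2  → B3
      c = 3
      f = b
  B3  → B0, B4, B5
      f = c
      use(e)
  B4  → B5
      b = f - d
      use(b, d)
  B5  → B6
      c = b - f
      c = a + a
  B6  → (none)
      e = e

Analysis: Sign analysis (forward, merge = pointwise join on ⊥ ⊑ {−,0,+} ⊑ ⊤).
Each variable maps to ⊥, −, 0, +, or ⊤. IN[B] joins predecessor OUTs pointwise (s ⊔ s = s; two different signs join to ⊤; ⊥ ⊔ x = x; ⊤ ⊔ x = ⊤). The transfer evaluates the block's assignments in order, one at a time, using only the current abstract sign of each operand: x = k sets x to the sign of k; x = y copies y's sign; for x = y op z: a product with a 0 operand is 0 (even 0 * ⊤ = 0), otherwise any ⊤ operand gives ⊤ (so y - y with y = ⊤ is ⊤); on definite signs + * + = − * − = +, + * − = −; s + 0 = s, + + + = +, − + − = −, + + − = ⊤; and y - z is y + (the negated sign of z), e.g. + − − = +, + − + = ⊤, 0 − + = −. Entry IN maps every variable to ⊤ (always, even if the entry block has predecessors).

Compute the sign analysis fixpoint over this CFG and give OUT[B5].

Fixpoint table:
  B0: | IN=(all ⊤) | OUT=(all ⊤)
  B1: | IN=(all ⊤) | OUT={f:+; rest ⊤}
  B2: | IN={f:+; rest ⊤} | OUT={c:+; rest ⊤}
  B3: | IN={c:+; rest ⊤} | OUT={c:+, f:+; rest ⊤}
  B4: | IN={c:+, f:+; rest ⊤} | OUT={c:+, f:+; rest ⊤}
  B5: | IN={c:+, f:+; rest ⊤} | OUT={f:+; rest ⊤}
  B6: | IN={f:+; rest ⊤} | OUT={f:+; rest ⊤}

Merge at B5: IN[B5] = OUT[B3] ⊔ OUT[B4] = {a: ⊤, b: ⊤, c: +, d: ⊤, e: ⊤, f: +}
Applying B5's transfer function to that IN value gives OUT[B5] (row B5 above).

Answer: {a: ⊤, b: ⊤, c: ⊤, d: ⊤, e: ⊤, f: +}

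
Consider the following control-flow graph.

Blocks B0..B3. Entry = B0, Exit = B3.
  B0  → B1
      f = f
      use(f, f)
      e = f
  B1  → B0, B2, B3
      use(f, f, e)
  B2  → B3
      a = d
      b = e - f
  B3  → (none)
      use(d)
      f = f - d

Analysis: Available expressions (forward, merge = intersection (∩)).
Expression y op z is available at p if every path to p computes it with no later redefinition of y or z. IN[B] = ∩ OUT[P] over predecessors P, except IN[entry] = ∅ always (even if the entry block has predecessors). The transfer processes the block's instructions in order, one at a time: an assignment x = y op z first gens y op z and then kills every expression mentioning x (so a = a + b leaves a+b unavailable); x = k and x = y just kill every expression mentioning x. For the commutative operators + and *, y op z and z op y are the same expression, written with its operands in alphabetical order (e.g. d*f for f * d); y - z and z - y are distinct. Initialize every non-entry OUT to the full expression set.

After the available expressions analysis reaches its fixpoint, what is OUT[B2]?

Answer: {e-f}

Derivation:
Fixpoint table:
  B0:  IN={}  OUT={}
  B1:  IN={}  OUT={}
  B2:  IN={}  OUT={e-f}
  B3:  IN={}  OUT={}

Merge at B2: IN[B2] = OUT[B1] = {}
Applying B2's transfer function to that IN value gives OUT[B2] (row B2 above).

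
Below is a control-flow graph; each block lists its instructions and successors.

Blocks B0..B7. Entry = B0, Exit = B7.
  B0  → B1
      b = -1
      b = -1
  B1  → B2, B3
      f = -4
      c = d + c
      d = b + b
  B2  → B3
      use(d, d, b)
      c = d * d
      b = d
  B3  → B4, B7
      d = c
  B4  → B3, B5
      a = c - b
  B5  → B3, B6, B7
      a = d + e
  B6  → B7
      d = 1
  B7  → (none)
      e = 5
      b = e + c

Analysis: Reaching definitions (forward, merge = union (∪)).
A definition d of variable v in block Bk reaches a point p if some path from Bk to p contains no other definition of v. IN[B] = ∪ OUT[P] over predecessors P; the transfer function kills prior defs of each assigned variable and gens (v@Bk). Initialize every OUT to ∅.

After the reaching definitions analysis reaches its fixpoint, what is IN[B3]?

Answer: {a@B4, a@B5, b@B0, b@B2, c@B1, c@B2, d@B1, d@B3, f@B1}

Working:
Converged values:
  B0:  IN={}  OUT={b@B0}
  B1:  IN={b@B0}  OUT={b@B0, c@B1, d@B1, f@B1}
  B2:  IN={b@B0, c@B1, d@B1, f@B1}  OUT={b@B2, c@B2, d@B1, f@B1}
  B3:  IN={a@B4, a@B5, b@B0, b@B2, c@B1, c@B2, d@B1, d@B3, f@B1}  OUT={a@B4, a@B5, b@B0, b@B2, c@B1, c@B2, d@B3, f@B1}
  B4:  IN={a@B4, a@B5, b@B0, b@B2, c@B1, c@B2, d@B3, f@B1}  OUT={a@B4, b@B0, b@B2, c@B1, c@B2, d@B3, f@B1}
  B5:  IN={a@B4, b@B0, b@B2, c@B1, c@B2, d@B3, f@B1}  OUT={a@B5, b@B0, b@B2, c@B1, c@B2, d@B3, f@B1}
  B6:  IN={a@B5, b@B0, b@B2, c@B1, c@B2, d@B3, f@B1}  OUT={a@B5, b@B0, b@B2, c@B1, c@B2, d@B6, f@B1}
  B7:  IN={a@B4, a@B5, b@B0, b@B2, c@B1, c@B2, d@B3, d@B6, f@B1}  OUT={a@B4, a@B5, b@B7, c@B1, c@B2, d@B3, d@B6, e@B7, f@B1}

Merge at B3: IN[B3] = OUT[B1] ⊔ OUT[B2] ⊔ OUT[B4] ⊔ OUT[B5] = {a@B4, a@B5, b@B0, b@B2, c@B1, c@B2, d@B1, d@B3, f@B1}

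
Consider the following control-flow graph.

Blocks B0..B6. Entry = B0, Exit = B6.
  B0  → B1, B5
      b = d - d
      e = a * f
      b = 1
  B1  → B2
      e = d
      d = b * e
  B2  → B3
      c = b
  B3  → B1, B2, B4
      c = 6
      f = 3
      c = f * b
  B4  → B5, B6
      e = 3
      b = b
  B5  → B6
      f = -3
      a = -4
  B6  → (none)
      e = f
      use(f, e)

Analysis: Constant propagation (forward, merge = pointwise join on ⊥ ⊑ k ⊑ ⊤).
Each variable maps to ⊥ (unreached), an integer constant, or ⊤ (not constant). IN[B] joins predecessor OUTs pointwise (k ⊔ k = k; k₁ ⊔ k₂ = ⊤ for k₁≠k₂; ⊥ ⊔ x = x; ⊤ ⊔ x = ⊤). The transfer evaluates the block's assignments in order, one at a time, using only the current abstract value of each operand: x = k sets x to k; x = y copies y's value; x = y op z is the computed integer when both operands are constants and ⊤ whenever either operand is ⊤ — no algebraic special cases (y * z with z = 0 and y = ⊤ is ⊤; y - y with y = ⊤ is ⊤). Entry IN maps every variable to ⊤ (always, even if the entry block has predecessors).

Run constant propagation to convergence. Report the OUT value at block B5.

Per-block solution:
  B0:  IN=(all ⊤)  OUT={b:1; rest ⊤}
  B1:  IN={b:1; rest ⊤}  OUT={b:1; rest ⊤}
  B2:  IN={b:1; rest ⊤}  OUT={b:1, c:1; rest ⊤}
  B3:  IN={b:1, c:1; rest ⊤}  OUT={b:1, c:3, f:3; rest ⊤}
  B4:  IN={b:1, c:3, f:3; rest ⊤}  OUT={b:1, c:3, e:3, f:3; rest ⊤}
  B5:  IN={b:1; rest ⊤}  OUT={a:-4, b:1, f:-3; rest ⊤}
  B6:  IN={b:1; rest ⊤}  OUT={b:1; rest ⊤}

Merge at B5: IN[B5] = OUT[B0] ⊔ OUT[B4] = {a: ⊤, b: 1, c: ⊤, d: ⊤, e: ⊤, f: ⊤}
Applying B5's transfer function to that IN value gives OUT[B5] (row B5 above).

Answer: {a: -4, b: 1, c: ⊤, d: ⊤, e: ⊤, f: -3}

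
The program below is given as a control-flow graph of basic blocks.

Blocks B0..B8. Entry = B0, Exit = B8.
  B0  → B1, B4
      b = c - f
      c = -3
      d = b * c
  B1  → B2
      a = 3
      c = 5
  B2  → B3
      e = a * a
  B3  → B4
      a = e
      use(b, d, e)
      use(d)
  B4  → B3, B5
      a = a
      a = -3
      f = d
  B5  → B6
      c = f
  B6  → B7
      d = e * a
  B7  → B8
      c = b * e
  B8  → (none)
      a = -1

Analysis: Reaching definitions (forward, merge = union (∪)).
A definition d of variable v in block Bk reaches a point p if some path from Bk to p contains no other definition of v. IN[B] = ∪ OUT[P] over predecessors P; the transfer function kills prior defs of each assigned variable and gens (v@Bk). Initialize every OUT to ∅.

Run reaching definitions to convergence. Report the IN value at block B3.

Fixpoint table:
  B0: | IN={} | OUT={b@B0, c@B0, d@B0}
  B1: | IN={b@B0, c@B0, d@B0} | OUT={a@B1, b@B0, c@B1, d@B0}
  B2: | IN={a@B1, b@B0, c@B1, d@B0} | OUT={a@B1, b@B0, c@B1, d@B0, e@B2}
  B3: | IN={a@B1, a@B4, b@B0, c@B0, c@B1, d@B0, e@B2, f@B4} | OUT={a@B3, b@B0, c@B0, c@B1, d@B0, e@B2, f@B4}
  B4: | IN={a@B3, b@B0, c@B0, c@B1, d@B0, e@B2, f@B4} | OUT={a@B4, b@B0, c@B0, c@B1, d@B0, e@B2, f@B4}
  B5: | IN={a@B4, b@B0, c@B0, c@B1, d@B0, e@B2, f@B4} | OUT={a@B4, b@B0, c@B5, d@B0, e@B2, f@B4}
  B6: | IN={a@B4, b@B0, c@B5, d@B0, e@B2, f@B4} | OUT={a@B4, b@B0, c@B5, d@B6, e@B2, f@B4}
  B7: | IN={a@B4, b@B0, c@B5, d@B6, e@B2, f@B4} | OUT={a@B4, b@B0, c@B7, d@B6, e@B2, f@B4}
  B8: | IN={a@B4, b@B0, c@B7, d@B6, e@B2, f@B4} | OUT={a@B8, b@B0, c@B7, d@B6, e@B2, f@B4}

Merge at B3: IN[B3] = OUT[B2] ⊔ OUT[B4] = {a@B1, a@B4, b@B0, c@B0, c@B1, d@B0, e@B2, f@B4}

Answer: {a@B1, a@B4, b@B0, c@B0, c@B1, d@B0, e@B2, f@B4}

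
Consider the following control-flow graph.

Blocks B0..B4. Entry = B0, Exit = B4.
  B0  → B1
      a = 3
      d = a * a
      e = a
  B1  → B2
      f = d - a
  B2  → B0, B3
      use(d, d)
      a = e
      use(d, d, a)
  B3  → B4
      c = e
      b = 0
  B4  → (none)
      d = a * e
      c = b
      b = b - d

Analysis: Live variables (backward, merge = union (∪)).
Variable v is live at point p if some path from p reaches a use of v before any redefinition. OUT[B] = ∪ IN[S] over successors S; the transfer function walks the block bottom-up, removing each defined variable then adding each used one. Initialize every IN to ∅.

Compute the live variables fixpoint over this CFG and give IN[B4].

Converged values:
  B0:  IN={}  OUT={a, d, e}
  B1:  IN={a, d, e}  OUT={d, e}
  B2:  IN={d, e}  OUT={a, e}
  B3:  IN={a, e}  OUT={a, b, e}
  B4:  IN={a, b, e}  OUT={}

B4 is the boundary node: OUT[B4] = {}
Applying B4's transfer function to that OUT value gives IN[B4] (row B4 above).

Answer: {a, b, e}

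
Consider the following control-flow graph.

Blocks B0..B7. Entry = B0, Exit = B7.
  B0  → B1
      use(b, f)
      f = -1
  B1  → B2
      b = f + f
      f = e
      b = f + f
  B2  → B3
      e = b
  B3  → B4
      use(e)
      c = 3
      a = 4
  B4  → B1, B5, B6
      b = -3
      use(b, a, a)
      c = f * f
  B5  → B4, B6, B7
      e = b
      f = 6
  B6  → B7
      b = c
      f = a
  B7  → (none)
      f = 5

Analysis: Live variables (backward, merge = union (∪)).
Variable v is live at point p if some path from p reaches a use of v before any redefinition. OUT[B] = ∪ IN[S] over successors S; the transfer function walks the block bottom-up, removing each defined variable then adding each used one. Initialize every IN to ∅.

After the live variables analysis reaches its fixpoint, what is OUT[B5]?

Answer: {a, c, e, f}

Derivation:
Fixpoint table:
  B0:   IN={b, e, f}   OUT={e, f}
  B1:   IN={e, f}   OUT={b, f}
  B2:   IN={b, f}   OUT={e, f}
  B3:   IN={e, f}   OUT={a, e, f}
  B4:   IN={a, e, f}   OUT={a, b, c, e, f}
  B5:   IN={a, b, c}   OUT={a, c, e, f}
  B6:   IN={a, c}   OUT={}
  B7:   IN={}   OUT={}

Merge at B5: OUT[B5] = IN[B4] ⊔ IN[B6] ⊔ IN[B7] = {a, c, e, f}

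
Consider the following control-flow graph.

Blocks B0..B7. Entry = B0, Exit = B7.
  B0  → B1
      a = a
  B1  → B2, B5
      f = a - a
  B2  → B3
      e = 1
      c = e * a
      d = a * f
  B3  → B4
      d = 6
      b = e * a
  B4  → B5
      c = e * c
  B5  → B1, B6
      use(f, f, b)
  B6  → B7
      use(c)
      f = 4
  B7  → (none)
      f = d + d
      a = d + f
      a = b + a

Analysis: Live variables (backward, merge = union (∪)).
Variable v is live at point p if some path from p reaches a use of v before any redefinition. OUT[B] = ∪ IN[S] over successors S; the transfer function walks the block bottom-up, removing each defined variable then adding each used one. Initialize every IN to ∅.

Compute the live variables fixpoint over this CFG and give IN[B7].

Answer: {b, d}

Working:
Converged values:
  B0: | IN={a, b, c, d} | OUT={a, b, c, d}
  B1: | IN={a, b, c, d} | OUT={a, b, c, d, f}
  B2: | IN={a, f} | OUT={a, c, e, f}
  B3: | IN={a, c, e, f} | OUT={a, b, c, d, e, f}
  B4: | IN={a, b, c, d, e, f} | OUT={a, b, c, d, f}
  B5: | IN={a, b, c, d, f} | OUT={a, b, c, d}
  B6: | IN={b, c, d} | OUT={b, d}
  B7: | IN={b, d} | OUT={}

B7 is the boundary node: OUT[B7] = {}
Applying B7's transfer function to that OUT value gives IN[B7] (row B7 above).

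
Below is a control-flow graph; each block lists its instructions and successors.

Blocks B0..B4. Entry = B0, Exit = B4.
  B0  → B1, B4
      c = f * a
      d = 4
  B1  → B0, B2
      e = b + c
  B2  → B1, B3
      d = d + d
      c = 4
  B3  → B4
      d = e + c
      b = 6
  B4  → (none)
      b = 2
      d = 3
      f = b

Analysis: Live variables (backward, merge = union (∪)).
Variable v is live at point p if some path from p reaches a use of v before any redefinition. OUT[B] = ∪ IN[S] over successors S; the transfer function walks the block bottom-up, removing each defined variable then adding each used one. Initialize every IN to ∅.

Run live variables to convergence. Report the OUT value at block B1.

Answer: {a, b, d, e, f}

Working:
Converged values:
  B0:  IN={a, b, f}  OUT={a, b, c, d, f}
  B1:  IN={a, b, c, d, f}  OUT={a, b, d, e, f}
  B2:  IN={a, b, d, e, f}  OUT={a, b, c, d, e, f}
  B3:  IN={c, e}  OUT={}
  B4:  IN={}  OUT={}

Merge at B1: OUT[B1] = IN[B0] ⊔ IN[B2] = {a, b, d, e, f}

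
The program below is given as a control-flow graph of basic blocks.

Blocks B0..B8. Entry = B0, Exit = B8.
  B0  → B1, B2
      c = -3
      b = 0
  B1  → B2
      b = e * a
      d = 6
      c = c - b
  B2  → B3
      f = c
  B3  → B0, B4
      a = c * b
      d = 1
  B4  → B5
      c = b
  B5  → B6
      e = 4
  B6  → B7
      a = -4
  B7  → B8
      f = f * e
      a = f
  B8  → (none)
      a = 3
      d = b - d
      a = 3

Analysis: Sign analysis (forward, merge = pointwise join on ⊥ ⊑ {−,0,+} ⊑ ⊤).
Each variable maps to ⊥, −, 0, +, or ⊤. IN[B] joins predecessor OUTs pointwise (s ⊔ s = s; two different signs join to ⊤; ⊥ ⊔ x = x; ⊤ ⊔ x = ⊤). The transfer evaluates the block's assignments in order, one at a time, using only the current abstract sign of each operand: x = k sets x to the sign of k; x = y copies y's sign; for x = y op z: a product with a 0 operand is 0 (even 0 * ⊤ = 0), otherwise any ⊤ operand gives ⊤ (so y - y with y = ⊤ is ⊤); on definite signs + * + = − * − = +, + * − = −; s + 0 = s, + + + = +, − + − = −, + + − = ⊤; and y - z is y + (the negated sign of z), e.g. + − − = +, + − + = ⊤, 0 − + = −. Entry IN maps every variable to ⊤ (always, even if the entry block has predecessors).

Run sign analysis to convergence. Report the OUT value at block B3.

Fixpoint table:
  B0:   IN=(all ⊤)   OUT={b:0, c:-; rest ⊤}
  B1:   IN={b:0, c:-; rest ⊤}   OUT={d:+; rest ⊤}
  B2:   IN=(all ⊤)   OUT=(all ⊤)
  B3:   IN=(all ⊤)   OUT={d:+; rest ⊤}
  B4:   IN={d:+; rest ⊤}   OUT={d:+; rest ⊤}
  B5:   IN={d:+; rest ⊤}   OUT={d:+, e:+; rest ⊤}
  B6:   IN={d:+, e:+; rest ⊤}   OUT={a:-, d:+, e:+; rest ⊤}
  B7:   IN={a:-, d:+, e:+; rest ⊤}   OUT={d:+, e:+; rest ⊤}
  B8:   IN={d:+, e:+; rest ⊤}   OUT={a:+, e:+; rest ⊤}

Merge at B3: IN[B3] = OUT[B2] = {a: ⊤, b: ⊤, c: ⊤, d: ⊤, e: ⊤, f: ⊤}
Applying B3's transfer function to that IN value gives OUT[B3] (row B3 above).

Answer: {a: ⊤, b: ⊤, c: ⊤, d: +, e: ⊤, f: ⊤}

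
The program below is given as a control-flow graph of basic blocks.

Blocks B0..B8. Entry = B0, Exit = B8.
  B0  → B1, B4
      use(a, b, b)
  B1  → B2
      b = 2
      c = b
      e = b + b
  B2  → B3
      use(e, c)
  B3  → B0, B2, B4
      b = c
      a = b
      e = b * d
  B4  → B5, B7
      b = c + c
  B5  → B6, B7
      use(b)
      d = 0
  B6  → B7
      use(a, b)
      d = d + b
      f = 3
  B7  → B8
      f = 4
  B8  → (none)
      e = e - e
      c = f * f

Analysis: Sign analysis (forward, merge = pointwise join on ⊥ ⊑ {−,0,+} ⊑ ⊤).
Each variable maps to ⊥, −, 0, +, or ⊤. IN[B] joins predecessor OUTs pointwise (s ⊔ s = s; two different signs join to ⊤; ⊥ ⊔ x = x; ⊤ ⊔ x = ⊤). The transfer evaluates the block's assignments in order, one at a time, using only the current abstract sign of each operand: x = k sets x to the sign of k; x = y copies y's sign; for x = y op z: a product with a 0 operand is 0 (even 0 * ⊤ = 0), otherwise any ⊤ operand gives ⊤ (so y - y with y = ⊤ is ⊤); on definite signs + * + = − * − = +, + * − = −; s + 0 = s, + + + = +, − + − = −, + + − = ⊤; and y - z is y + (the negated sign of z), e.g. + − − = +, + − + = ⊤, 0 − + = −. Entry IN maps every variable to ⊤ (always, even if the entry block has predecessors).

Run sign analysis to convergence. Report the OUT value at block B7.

Answer: {a: ⊤, b: ⊤, c: ⊤, d: ⊤, e: ⊤, f: +}

Derivation:
Converged values:
  B0:  IN=(all ⊤)  OUT=(all ⊤)
  B1:  IN=(all ⊤)  OUT={b:+, c:+, e:+; rest ⊤}
  B2:  IN={b:+, c:+; rest ⊤}  OUT={b:+, c:+; rest ⊤}
  B3:  IN={b:+, c:+; rest ⊤}  OUT={a:+, b:+, c:+; rest ⊤}
  B4:  IN=(all ⊤)  OUT=(all ⊤)
  B5:  IN=(all ⊤)  OUT={d:0; rest ⊤}
  B6:  IN={d:0; rest ⊤}  OUT={f:+; rest ⊤}
  B7:  IN=(all ⊤)  OUT={f:+; rest ⊤}
  B8:  IN={f:+; rest ⊤}  OUT={c:+, f:+; rest ⊤}

Merge at B7: IN[B7] = OUT[B4] ⊔ OUT[B5] ⊔ OUT[B6] = {a: ⊤, b: ⊤, c: ⊤, d: ⊤, e: ⊤, f: ⊤}
Applying B7's transfer function to that IN value gives OUT[B7] (row B7 above).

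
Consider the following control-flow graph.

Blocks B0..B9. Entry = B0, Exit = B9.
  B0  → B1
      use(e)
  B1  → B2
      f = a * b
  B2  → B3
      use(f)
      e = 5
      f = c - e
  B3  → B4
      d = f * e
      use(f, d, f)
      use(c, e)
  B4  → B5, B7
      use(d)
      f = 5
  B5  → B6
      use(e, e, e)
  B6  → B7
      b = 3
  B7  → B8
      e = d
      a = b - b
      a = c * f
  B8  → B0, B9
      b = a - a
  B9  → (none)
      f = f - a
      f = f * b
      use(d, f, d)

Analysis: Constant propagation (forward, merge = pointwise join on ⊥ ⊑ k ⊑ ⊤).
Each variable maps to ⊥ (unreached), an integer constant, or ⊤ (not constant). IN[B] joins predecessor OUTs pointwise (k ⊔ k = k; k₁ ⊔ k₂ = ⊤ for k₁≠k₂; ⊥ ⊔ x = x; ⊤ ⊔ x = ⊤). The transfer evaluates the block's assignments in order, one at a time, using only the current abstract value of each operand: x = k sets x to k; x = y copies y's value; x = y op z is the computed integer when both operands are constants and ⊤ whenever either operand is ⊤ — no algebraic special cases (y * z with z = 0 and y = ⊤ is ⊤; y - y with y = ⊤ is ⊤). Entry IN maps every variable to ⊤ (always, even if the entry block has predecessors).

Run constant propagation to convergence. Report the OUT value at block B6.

Fixpoint table:
  B0:   IN=(all ⊤)   OUT=(all ⊤)
  B1:   IN=(all ⊤)   OUT=(all ⊤)
  B2:   IN=(all ⊤)   OUT={e:5; rest ⊤}
  B3:   IN={e:5; rest ⊤}   OUT={e:5; rest ⊤}
  B4:   IN={e:5; rest ⊤}   OUT={e:5, f:5; rest ⊤}
  B5:   IN={e:5, f:5; rest ⊤}   OUT={e:5, f:5; rest ⊤}
  B6:   IN={e:5, f:5; rest ⊤}   OUT={b:3, e:5, f:5; rest ⊤}
  B7:   IN={e:5, f:5; rest ⊤}   OUT={f:5; rest ⊤}
  B8:   IN={f:5; rest ⊤}   OUT={f:5; rest ⊤}
  B9:   IN={f:5; rest ⊤}   OUT=(all ⊤)

Merge at B6: IN[B6] = OUT[B5] = {a: ⊤, b: ⊤, c: ⊤, d: ⊤, e: 5, f: 5}
Applying B6's transfer function to that IN value gives OUT[B6] (row B6 above).

Answer: {a: ⊤, b: 3, c: ⊤, d: ⊤, e: 5, f: 5}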